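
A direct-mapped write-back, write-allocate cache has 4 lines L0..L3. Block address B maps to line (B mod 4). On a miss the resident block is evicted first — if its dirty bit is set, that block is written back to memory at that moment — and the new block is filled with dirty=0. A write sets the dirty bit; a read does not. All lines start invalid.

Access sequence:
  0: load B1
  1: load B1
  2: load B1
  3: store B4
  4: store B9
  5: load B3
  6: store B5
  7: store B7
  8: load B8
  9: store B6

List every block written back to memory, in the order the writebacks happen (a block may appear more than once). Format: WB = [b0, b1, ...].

WB = [9, 4]

0: R B1 → L1 miss [-]
1: R B1 → L1 hit [-]
2: R B1 → L1 hit [-]
3: W B4 → L0 miss [D]
4: W B9 → L1 miss [D]
5: R B3 → L3 miss [-]
6: W B5 → L1 miss wb→B9 [D]
7: W B7 → L3 miss [D]
8: R B8 → L0 miss wb→B4 [-]
9: W B6 → L2 miss [D]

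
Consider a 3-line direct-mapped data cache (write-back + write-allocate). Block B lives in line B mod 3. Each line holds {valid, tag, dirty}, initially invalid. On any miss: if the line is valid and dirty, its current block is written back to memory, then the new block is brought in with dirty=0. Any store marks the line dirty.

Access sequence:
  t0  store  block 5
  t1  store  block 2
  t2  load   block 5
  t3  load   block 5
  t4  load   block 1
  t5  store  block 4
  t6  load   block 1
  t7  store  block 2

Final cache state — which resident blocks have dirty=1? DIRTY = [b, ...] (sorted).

DIRTY = [2]

0: W B5 → L2 miss [D]
1: W B2 → L2 miss wb→B5 [D]
2: R B5 → L2 miss wb→B2 [-]
3: R B5 → L2 hit [-]
4: R B1 → L1 miss [-]
5: W B4 → L1 miss [D]
6: R B1 → L1 miss wb→B4 [-]
7: W B2 → L2 miss [D]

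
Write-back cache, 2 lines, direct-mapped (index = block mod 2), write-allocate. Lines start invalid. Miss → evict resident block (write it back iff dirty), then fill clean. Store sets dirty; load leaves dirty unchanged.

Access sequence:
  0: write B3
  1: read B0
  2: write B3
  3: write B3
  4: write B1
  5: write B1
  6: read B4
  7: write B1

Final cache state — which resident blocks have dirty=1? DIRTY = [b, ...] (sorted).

DIRTY = [1]

0: W B3 → L1 miss [D]
1: R B0 → L0 miss [-]
2: W B3 → L1 hit [D]
3: W B3 → L1 hit [D]
4: W B1 → L1 miss wb→B3 [D]
5: W B1 → L1 hit [D]
6: R B4 → L0 miss [-]
7: W B1 → L1 hit [D]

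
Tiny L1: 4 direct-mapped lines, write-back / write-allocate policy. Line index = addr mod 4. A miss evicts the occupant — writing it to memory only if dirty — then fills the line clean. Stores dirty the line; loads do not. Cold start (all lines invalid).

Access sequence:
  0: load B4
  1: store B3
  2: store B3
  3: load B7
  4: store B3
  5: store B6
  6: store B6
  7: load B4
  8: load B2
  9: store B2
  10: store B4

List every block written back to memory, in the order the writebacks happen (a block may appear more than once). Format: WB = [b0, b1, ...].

0: R B4 → L0 miss [-]
1: W B3 → L3 miss [D]
2: W B3 → L3 hit [D]
3: R B7 → L3 miss wb→B3 [-]
4: W B3 → L3 miss [D]
5: W B6 → L2 miss [D]
6: W B6 → L2 hit [D]
7: R B4 → L0 hit [-]
8: R B2 → L2 miss wb→B6 [-]
9: W B2 → L2 hit [D]
10: W B4 → L0 hit [D]

WB = [3, 6]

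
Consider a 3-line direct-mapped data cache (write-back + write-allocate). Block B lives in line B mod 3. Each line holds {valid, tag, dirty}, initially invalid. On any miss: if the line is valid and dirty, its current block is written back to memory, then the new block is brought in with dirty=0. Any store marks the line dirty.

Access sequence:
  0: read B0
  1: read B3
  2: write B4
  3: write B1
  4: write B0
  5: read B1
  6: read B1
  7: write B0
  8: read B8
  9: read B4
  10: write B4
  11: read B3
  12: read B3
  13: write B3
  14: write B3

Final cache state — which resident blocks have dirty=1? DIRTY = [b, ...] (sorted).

0: R B0 → L0 miss [-]
1: R B3 → L0 miss [-]
2: W B4 → L1 miss [D]
3: W B1 → L1 miss wb→B4 [D]
4: W B0 → L0 miss [D]
5: R B1 → L1 hit [D]
6: R B1 → L1 hit [D]
7: W B0 → L0 hit [D]
8: R B8 → L2 miss [-]
9: R B4 → L1 miss wb→B1 [-]
10: W B4 → L1 hit [D]
11: R B3 → L0 miss wb→B0 [-]
12: R B3 → L0 hit [-]
13: W B3 → L0 hit [D]
14: W B3 → L0 hit [D]

DIRTY = [3, 4]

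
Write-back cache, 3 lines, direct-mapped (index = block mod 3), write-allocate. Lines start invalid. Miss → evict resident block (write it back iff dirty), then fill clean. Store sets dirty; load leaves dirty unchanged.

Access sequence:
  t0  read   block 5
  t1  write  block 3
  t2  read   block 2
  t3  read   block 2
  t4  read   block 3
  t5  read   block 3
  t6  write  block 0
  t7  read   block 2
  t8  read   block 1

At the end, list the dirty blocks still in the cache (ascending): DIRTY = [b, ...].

DIRTY = [0]

0: R B5 → L2 miss [-]
1: W B3 → L0 miss [D]
2: R B2 → L2 miss [-]
3: R B2 → L2 hit [-]
4: R B3 → L0 hit [D]
5: R B3 → L0 hit [D]
6: W B0 → L0 miss wb→B3 [D]
7: R B2 → L2 hit [-]
8: R B1 → L1 miss [-]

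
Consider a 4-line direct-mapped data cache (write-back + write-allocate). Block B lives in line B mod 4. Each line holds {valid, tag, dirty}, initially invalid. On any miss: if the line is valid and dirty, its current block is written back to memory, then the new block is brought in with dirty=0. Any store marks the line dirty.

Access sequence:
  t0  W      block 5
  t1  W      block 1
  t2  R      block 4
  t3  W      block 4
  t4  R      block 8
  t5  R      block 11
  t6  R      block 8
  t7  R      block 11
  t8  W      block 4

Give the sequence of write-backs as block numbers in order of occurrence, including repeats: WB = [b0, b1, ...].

WB = [5, 4]

0: W B5 -> L1 miss  d=D]
1: W B1 -> L1 miss wb->B5  d=D]
2: R B4 -> L0 miss  d=-]
3: W B4 -> L0 hit  d=D]
4: R B8 -> L0 miss wb->B4  d=-]
5: R B11 -> L3 miss  d=-]
6: R B8 -> L0 hit  d=-]
7: R B11 -> L3 hit  d=-]
8: W B4 -> L0 miss  d=D]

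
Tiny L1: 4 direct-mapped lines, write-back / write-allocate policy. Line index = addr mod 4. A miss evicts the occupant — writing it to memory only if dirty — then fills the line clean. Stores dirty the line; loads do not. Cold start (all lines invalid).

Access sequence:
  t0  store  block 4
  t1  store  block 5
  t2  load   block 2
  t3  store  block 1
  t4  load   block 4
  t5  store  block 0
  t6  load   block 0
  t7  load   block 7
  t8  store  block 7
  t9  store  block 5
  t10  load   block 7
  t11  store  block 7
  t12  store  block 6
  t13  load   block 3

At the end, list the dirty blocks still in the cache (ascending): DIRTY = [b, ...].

0: W B4 → L0 miss [D]
1: W B5 → L1 miss [D]
2: R B2 → L2 miss [-]
3: W B1 → L1 miss wb→B5 [D]
4: R B4 → L0 hit [D]
5: W B0 → L0 miss wb→B4 [D]
6: R B0 → L0 hit [D]
7: R B7 → L3 miss [-]
8: W B7 → L3 hit [D]
9: W B5 → L1 miss wb→B1 [D]
10: R B7 → L3 hit [D]
11: W B7 → L3 hit [D]
12: W B6 → L2 miss [D]
13: R B3 → L3 miss wb→B7 [-]

DIRTY = [0, 5, 6]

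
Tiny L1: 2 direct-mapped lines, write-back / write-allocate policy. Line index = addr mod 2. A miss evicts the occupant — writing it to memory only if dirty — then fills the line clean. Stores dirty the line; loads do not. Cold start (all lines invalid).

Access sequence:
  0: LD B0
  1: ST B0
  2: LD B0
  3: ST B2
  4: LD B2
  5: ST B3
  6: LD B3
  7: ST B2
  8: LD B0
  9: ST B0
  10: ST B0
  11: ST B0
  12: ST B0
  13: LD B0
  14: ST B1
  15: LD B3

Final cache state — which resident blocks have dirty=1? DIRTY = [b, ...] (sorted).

0: R B0 → L0 miss [-]
1: W B0 → L0 hit [D]
2: R B0 → L0 hit [D]
3: W B2 → L0 miss wb→B0 [D]
4: R B2 → L0 hit [D]
5: W B3 → L1 miss [D]
6: R B3 → L1 hit [D]
7: W B2 → L0 hit [D]
8: R B0 → L0 miss wb→B2 [-]
9: W B0 → L0 hit [D]
10: W B0 → L0 hit [D]
11: W B0 → L0 hit [D]
12: W B0 → L0 hit [D]
13: R B0 → L0 hit [D]
14: W B1 → L1 miss wb→B3 [D]
15: R B3 → L1 miss wb→B1 [-]

DIRTY = [0]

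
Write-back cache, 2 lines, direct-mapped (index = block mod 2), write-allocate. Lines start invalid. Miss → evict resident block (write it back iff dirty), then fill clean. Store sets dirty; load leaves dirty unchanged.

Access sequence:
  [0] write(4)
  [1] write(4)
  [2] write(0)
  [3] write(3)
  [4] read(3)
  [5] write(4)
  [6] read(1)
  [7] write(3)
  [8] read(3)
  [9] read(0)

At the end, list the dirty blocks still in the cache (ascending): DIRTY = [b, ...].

DIRTY = [3]

0: W B4 -> L0 miss  d=D]
1: W B4 -> L0 hit  d=D]
2: W B0 -> L0 miss wb->B4  d=D]
3: W B3 -> L1 miss  d=D]
4: R B3 -> L1 hit  d=D]
5: W B4 -> L0 miss wb->B0  d=D]
6: R B1 -> L1 miss wb->B3  d=-]
7: W B3 -> L1 miss  d=D]
8: R B3 -> L1 hit  d=D]
9: R B0 -> L0 miss wb->B4  d=-]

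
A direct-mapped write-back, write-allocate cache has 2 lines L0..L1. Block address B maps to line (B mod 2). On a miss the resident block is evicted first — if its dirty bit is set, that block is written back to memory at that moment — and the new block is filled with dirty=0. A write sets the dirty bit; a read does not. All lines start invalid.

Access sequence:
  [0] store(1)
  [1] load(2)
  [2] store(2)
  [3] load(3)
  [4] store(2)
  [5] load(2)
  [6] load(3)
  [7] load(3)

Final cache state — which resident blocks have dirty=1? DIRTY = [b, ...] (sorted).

DIRTY = [2]

0: W B1 -> L1 miss  d=D]
1: R B2 -> L0 miss  d=-]
2: W B2 -> L0 hit  d=D]
3: R B3 -> L1 miss wb->B1  d=-]
4: W B2 -> L0 hit  d=D]
5: R B2 -> L0 hit  d=D]
6: R B3 -> L1 hit  d=-]
7: R B3 -> L1 hit  d=-]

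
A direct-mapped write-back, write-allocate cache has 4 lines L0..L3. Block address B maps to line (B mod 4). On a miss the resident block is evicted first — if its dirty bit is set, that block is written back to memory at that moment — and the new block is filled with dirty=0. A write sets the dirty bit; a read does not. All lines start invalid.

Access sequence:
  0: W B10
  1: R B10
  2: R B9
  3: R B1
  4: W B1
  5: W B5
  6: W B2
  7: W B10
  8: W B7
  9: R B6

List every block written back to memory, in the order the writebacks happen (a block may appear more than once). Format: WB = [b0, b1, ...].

  0 | W B10 → L2 miss [D]
  1 | R B10 → L2 hit [D]
  2 | R B9 → L1 miss [-]
  3 | R B1 → L1 miss [-]
  4 | W B1 → L1 hit [D]
  5 | W B5 → L1 miss wb→B1 [D]
  6 | W B2 → L2 miss wb→B10 [D]
  7 | W B10 → L2 miss wb→B2 [D]
  8 | W B7 → L3 miss [D]
  9 | R B6 → L2 miss wb→B10 [-]

WB = [1, 10, 2, 10]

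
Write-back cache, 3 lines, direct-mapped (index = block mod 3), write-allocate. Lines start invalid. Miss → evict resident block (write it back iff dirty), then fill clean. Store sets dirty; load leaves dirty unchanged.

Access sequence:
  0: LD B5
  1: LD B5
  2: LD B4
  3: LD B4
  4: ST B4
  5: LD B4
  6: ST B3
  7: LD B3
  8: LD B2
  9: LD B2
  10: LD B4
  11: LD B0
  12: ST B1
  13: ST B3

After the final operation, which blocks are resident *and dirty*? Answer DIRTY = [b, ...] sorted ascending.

  0 | R B5 → L2 miss [-]
  1 | R B5 → L2 hit [-]
  2 | R B4 → L1 miss [-]
  3 | R B4 → L1 hit [-]
  4 | W B4 → L1 hit [D]
  5 | R B4 → L1 hit [D]
  6 | W B3 → L0 miss [D]
  7 | R B3 → L0 hit [D]
  8 | R B2 → L2 miss [-]
  9 | R B2 → L2 hit [-]
  10 | R B4 → L1 hit [D]
  11 | R B0 → L0 miss wb→B3 [-]
  12 | W B1 → L1 miss wb→B4 [D]
  13 | W B3 → L0 miss [D]

DIRTY = [1, 3]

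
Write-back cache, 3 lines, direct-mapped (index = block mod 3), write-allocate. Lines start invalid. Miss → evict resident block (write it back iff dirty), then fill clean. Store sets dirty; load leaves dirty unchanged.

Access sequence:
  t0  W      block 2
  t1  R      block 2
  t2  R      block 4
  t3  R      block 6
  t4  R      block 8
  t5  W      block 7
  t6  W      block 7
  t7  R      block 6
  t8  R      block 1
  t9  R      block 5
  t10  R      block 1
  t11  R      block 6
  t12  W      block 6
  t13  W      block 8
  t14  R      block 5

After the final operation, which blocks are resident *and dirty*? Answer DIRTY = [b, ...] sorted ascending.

DIRTY = [6]

0: W B2 -> L2 miss  d=D]
1: R B2 -> L2 hit  d=D]
2: R B4 -> L1 miss  d=-]
3: R B6 -> L0 miss  d=-]
4: R B8 -> L2 miss wb->B2  d=-]
5: W B7 -> L1 miss  d=D]
6: W B7 -> L1 hit  d=D]
7: R B6 -> L0 hit  d=-]
8: R B1 -> L1 miss wb->B7  d=-]
9: R B5 -> L2 miss  d=-]
10: R B1 -> L1 hit  d=-]
11: R B6 -> L0 hit  d=-]
12: W B6 -> L0 hit  d=D]
13: W B8 -> L2 miss  d=D]
14: R B5 -> L2 miss wb->B8  d=-]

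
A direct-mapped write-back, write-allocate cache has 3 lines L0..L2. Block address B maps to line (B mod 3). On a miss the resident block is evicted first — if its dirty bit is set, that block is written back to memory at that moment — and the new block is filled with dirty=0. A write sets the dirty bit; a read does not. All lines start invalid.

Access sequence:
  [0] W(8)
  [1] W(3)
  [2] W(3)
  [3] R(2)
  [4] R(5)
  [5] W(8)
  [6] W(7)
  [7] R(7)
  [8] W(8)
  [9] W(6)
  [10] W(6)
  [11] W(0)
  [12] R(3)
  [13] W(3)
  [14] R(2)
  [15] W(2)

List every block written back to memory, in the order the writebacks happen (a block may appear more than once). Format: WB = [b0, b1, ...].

WB = [8, 3, 6, 0, 8]

0: W B8 → L2 miss [D]
1: W B3 → L0 miss [D]
2: W B3 → L0 hit [D]
3: R B2 → L2 miss wb→B8 [-]
4: R B5 → L2 miss [-]
5: W B8 → L2 miss [D]
6: W B7 → L1 miss [D]
7: R B7 → L1 hit [D]
8: W B8 → L2 hit [D]
9: W B6 → L0 miss wb→B3 [D]
10: W B6 → L0 hit [D]
11: W B0 → L0 miss wb→B6 [D]
12: R B3 → L0 miss wb→B0 [-]
13: W B3 → L0 hit [D]
14: R B2 → L2 miss wb→B8 [-]
15: W B2 → L2 hit [D]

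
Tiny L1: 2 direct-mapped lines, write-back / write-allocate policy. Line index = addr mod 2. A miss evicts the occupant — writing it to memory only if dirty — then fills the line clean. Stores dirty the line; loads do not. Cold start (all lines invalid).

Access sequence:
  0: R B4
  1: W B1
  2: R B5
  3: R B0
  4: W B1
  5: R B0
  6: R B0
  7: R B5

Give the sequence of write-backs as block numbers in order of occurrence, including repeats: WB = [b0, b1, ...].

  0 | R B4 → L0 miss [-]
  1 | W B1 → L1 miss [D]
  2 | R B5 → L1 miss wb→B1 [-]
  3 | R B0 → L0 miss [-]
  4 | W B1 → L1 miss [D]
  5 | R B0 → L0 hit [-]
  6 | R B0 → L0 hit [-]
  7 | R B5 → L1 miss wb→B1 [-]

WB = [1, 1]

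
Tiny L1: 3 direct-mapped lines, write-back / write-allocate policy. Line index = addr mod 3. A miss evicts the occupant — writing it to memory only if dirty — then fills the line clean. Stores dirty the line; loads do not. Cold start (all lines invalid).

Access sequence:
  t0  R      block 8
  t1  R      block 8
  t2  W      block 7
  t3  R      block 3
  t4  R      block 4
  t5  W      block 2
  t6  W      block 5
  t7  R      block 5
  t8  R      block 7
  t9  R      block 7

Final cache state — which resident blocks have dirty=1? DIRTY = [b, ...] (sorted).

DIRTY = [5]

  0 | R B8 → L2 miss [-]
  1 | R B8 → L2 hit [-]
  2 | W B7 → L1 miss [D]
  3 | R B3 → L0 miss [-]
  4 | R B4 → L1 miss wb→B7 [-]
  5 | W B2 → L2 miss [D]
  6 | W B5 → L2 miss wb→B2 [D]
  7 | R B5 → L2 hit [D]
  8 | R B7 → L1 miss [-]
  9 | R B7 → L1 hit [-]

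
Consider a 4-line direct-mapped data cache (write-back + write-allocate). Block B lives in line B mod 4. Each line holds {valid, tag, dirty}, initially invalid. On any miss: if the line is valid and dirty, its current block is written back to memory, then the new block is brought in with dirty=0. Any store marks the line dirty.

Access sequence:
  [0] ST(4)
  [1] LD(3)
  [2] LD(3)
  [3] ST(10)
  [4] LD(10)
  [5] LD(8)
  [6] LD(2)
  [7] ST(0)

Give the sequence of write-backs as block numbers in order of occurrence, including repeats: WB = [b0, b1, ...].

  0 | W B4 → L0 miss [D]
  1 | R B3 → L3 miss [-]
  2 | R B3 → L3 hit [-]
  3 | W B10 → L2 miss [D]
  4 | R B10 → L2 hit [D]
  5 | R B8 → L0 miss wb→B4 [-]
  6 | R B2 → L2 miss wb→B10 [-]
  7 | W B0 → L0 miss [D]

WB = [4, 10]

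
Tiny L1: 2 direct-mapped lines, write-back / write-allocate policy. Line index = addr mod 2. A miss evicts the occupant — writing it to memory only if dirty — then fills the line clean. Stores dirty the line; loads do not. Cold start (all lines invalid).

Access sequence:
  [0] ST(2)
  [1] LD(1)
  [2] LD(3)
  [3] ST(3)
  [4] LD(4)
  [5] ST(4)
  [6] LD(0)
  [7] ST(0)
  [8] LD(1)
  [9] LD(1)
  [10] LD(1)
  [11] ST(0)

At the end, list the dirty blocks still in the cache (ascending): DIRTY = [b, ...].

0: W B2 → L0 miss [D]
1: R B1 → L1 miss [-]
2: R B3 → L1 miss [-]
3: W B3 → L1 hit [D]
4: R B4 → L0 miss wb→B2 [-]
5: W B4 → L0 hit [D]
6: R B0 → L0 miss wb→B4 [-]
7: W B0 → L0 hit [D]
8: R B1 → L1 miss wb→B3 [-]
9: R B1 → L1 hit [-]
10: R B1 → L1 hit [-]
11: W B0 → L0 hit [D]

DIRTY = [0]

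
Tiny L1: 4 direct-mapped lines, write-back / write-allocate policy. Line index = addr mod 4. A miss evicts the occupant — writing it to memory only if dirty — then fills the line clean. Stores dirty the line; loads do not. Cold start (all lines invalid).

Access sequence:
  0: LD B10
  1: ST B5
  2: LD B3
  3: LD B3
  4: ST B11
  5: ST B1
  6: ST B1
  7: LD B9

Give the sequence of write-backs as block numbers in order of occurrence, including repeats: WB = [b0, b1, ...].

WB = [5, 1]

  0 | R B10 → L2 miss [-]
  1 | W B5 → L1 miss [D]
  2 | R B3 → L3 miss [-]
  3 | R B3 → L3 hit [-]
  4 | W B11 → L3 miss [D]
  5 | W B1 → L1 miss wb→B5 [D]
  6 | W B1 → L1 hit [D]
  7 | R B9 → L1 miss wb→B1 [-]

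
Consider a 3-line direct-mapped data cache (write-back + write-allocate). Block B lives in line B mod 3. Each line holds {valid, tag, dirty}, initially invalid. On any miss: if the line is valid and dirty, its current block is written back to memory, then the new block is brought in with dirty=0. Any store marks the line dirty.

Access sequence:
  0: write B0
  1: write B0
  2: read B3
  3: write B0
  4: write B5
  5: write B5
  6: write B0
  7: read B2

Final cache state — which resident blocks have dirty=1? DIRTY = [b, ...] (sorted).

DIRTY = [0]

0: W B0 -> L0 miss  d=D]
1: W B0 -> L0 hit  d=D]
2: R B3 -> L0 miss wb->B0  d=-]
3: W B0 -> L0 miss  d=D]
4: W B5 -> L2 miss  d=D]
5: W B5 -> L2 hit  d=D]
6: W B0 -> L0 hit  d=D]
7: R B2 -> L2 miss wb->B5  d=-]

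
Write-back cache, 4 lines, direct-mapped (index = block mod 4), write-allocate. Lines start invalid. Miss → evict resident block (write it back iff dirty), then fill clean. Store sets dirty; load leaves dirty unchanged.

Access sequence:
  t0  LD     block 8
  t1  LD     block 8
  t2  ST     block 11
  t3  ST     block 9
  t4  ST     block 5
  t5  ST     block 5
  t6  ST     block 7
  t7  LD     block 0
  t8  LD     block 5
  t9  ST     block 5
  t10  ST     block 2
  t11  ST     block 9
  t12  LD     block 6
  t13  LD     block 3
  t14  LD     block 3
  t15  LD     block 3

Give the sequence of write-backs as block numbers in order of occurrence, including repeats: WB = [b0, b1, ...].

0: R B8 -> L0 miss  d=-]
1: R B8 -> L0 hit  d=-]
2: W B11 -> L3 miss  d=D]
3: W B9 -> L1 miss  d=D]
4: W B5 -> L1 miss wb->B9  d=D]
5: W B5 -> L1 hit  d=D]
6: W B7 -> L3 miss wb->B11  d=D]
7: R B0 -> L0 miss  d=-]
8: R B5 -> L1 hit  d=D]
9: W B5 -> L1 hit  d=D]
10: W B2 -> L2 miss  d=D]
11: W B9 -> L1 miss wb->B5  d=D]
12: R B6 -> L2 miss wb->B2  d=-]
13: R B3 -> L3 miss wb->B7  d=-]
14: R B3 -> L3 hit  d=-]
15: R B3 -> L3 hit  d=-]

WB = [9, 11, 5, 2, 7]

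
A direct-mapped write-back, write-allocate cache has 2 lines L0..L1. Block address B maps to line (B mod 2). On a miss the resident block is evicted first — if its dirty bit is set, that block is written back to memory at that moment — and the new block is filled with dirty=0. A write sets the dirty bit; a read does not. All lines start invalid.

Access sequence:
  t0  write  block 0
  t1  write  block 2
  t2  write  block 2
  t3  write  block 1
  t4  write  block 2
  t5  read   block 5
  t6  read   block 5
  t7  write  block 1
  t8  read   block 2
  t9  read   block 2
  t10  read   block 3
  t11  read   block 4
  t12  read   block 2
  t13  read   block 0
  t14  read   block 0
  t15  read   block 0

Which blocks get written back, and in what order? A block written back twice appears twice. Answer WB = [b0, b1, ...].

0: W B0 → L0 miss [D]
1: W B2 → L0 miss wb→B0 [D]
2: W B2 → L0 hit [D]
3: W B1 → L1 miss [D]
4: W B2 → L0 hit [D]
5: R B5 → L1 miss wb→B1 [-]
6: R B5 → L1 hit [-]
7: W B1 → L1 miss [D]
8: R B2 → L0 hit [D]
9: R B2 → L0 hit [D]
10: R B3 → L1 miss wb→B1 [-]
11: R B4 → L0 miss wb→B2 [-]
12: R B2 → L0 miss [-]
13: R B0 → L0 miss [-]
14: R B0 → L0 hit [-]
15: R B0 → L0 hit [-]

WB = [0, 1, 1, 2]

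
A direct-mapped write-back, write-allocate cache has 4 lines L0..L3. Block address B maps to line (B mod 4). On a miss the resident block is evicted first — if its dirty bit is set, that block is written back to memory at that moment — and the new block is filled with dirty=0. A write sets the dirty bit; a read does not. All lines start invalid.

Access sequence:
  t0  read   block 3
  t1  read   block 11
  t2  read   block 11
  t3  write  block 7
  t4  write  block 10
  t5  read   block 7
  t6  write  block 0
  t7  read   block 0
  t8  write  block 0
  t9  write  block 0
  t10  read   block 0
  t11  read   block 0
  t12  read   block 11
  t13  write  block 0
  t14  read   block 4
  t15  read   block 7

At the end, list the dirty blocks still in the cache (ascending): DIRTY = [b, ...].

DIRTY = [10]

  0 | R B3 → L3 miss [-]
  1 | R B11 → L3 miss [-]
  2 | R B11 → L3 hit [-]
  3 | W B7 → L3 miss [D]
  4 | W B10 → L2 miss [D]
  5 | R B7 → L3 hit [D]
  6 | W B0 → L0 miss [D]
  7 | R B0 → L0 hit [D]
  8 | W B0 → L0 hit [D]
  9 | W B0 → L0 hit [D]
  10 | R B0 → L0 hit [D]
  11 | R B0 → L0 hit [D]
  12 | R B11 → L3 miss wb→B7 [-]
  13 | W B0 → L0 hit [D]
  14 | R B4 → L0 miss wb→B0 [-]
  15 | R B7 → L3 miss [-]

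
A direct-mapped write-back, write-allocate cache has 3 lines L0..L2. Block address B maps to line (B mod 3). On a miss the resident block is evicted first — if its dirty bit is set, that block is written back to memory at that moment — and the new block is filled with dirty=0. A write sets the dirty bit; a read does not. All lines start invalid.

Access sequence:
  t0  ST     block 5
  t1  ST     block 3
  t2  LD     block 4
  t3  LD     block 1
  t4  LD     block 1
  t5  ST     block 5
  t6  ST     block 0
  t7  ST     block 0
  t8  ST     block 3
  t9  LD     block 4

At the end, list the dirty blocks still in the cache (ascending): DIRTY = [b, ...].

DIRTY = [3, 5]

0: W B5 -> L2 miss  d=D]
1: W B3 -> L0 miss  d=D]
2: R B4 -> L1 miss  d=-]
3: R B1 -> L1 miss  d=-]
4: R B1 -> L1 hit  d=-]
5: W B5 -> L2 hit  d=D]
6: W B0 -> L0 miss wb->B3  d=D]
7: W B0 -> L0 hit  d=D]
8: W B3 -> L0 miss wb->B0  d=D]
9: R B4 -> L1 miss  d=-]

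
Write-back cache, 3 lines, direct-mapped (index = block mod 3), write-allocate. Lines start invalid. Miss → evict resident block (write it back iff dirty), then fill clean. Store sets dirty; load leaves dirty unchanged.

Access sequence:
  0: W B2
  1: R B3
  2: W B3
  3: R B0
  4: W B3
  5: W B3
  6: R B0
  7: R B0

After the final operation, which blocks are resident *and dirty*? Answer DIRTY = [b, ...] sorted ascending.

  0 | W B2 → L2 miss [D]
  1 | R B3 → L0 miss [-]
  2 | W B3 → L0 hit [D]
  3 | R B0 → L0 miss wb→B3 [-]
  4 | W B3 → L0 miss [D]
  5 | W B3 → L0 hit [D]
  6 | R B0 → L0 miss wb→B3 [-]
  7 | R B0 → L0 hit [-]

DIRTY = [2]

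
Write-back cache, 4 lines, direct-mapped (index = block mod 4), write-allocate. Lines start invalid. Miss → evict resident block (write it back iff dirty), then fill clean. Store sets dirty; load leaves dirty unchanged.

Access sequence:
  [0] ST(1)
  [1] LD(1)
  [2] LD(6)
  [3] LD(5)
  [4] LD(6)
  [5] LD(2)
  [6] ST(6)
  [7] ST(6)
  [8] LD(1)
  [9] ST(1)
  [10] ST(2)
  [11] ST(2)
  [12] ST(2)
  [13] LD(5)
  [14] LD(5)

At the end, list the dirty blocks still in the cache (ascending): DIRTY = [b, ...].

  0 | W B1 → L1 miss [D]
  1 | R B1 → L1 hit [D]
  2 | R B6 → L2 miss [-]
  3 | R B5 → L1 miss wb→B1 [-]
  4 | R B6 → L2 hit [-]
  5 | R B2 → L2 miss [-]
  6 | W B6 → L2 miss [D]
  7 | W B6 → L2 hit [D]
  8 | R B1 → L1 miss [-]
  9 | W B1 → L1 hit [D]
  10 | W B2 → L2 miss wb→B6 [D]
  11 | W B2 → L2 hit [D]
  12 | W B2 → L2 hit [D]
  13 | R B5 → L1 miss wb→B1 [-]
  14 | R B5 → L1 hit [-]

DIRTY = [2]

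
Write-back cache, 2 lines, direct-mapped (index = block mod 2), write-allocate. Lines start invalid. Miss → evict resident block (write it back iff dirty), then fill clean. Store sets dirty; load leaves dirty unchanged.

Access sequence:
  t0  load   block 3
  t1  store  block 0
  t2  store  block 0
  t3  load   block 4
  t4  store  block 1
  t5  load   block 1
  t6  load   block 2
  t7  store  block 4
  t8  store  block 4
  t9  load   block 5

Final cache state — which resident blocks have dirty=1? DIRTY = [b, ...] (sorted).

DIRTY = [4]

0: R B3 -> L1 miss  d=-]
1: W B0 -> L0 miss  d=D]
2: W B0 -> L0 hit  d=D]
3: R B4 -> L0 miss wb->B0  d=-]
4: W B1 -> L1 miss  d=D]
5: R B1 -> L1 hit  d=D]
6: R B2 -> L0 miss  d=-]
7: W B4 -> L0 miss  d=D]
8: W B4 -> L0 hit  d=D]
9: R B5 -> L1 miss wb->B1  d=-]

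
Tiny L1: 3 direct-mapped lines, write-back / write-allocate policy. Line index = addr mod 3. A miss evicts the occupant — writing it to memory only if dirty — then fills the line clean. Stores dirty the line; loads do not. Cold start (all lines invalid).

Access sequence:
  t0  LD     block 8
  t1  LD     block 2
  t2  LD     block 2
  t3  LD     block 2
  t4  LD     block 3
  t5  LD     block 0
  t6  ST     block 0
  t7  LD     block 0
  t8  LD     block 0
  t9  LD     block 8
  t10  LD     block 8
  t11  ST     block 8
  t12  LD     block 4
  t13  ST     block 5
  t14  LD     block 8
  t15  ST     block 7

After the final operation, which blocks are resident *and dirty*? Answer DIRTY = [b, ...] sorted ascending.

0: R B8 -> L2 miss  d=-]
1: R B2 -> L2 miss  d=-]
2: R B2 -> L2 hit  d=-]
3: R B2 -> L2 hit  d=-]
4: R B3 -> L0 miss  d=-]
5: R B0 -> L0 miss  d=-]
6: W B0 -> L0 hit  d=D]
7: R B0 -> L0 hit  d=D]
8: R B0 -> L0 hit  d=D]
9: R B8 -> L2 miss  d=-]
10: R B8 -> L2 hit  d=-]
11: W B8 -> L2 hit  d=D]
12: R B4 -> L1 miss  d=-]
13: W B5 -> L2 miss wb->B8  d=D]
14: R B8 -> L2 miss wb->B5  d=-]
15: W B7 -> L1 miss  d=D]

DIRTY = [0, 7]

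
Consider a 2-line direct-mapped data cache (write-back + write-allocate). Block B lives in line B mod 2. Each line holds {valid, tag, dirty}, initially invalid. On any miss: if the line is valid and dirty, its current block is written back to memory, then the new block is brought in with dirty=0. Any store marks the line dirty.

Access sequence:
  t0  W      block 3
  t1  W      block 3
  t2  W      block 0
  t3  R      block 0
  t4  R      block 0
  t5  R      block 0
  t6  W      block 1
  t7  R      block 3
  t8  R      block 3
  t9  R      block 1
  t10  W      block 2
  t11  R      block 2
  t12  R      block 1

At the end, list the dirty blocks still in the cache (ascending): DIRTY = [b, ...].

DIRTY = [2]

0: W B3 -> L1 miss  d=D]
1: W B3 -> L1 hit  d=D]
2: W B0 -> L0 miss  d=D]
3: R B0 -> L0 hit  d=D]
4: R B0 -> L0 hit  d=D]
5: R B0 -> L0 hit  d=D]
6: W B1 -> L1 miss wb->B3  d=D]
7: R B3 -> L1 miss wb->B1  d=-]
8: R B3 -> L1 hit  d=-]
9: R B1 -> L1 miss  d=-]
10: W B2 -> L0 miss wb->B0  d=D]
11: R B2 -> L0 hit  d=D]
12: R B1 -> L1 hit  d=-]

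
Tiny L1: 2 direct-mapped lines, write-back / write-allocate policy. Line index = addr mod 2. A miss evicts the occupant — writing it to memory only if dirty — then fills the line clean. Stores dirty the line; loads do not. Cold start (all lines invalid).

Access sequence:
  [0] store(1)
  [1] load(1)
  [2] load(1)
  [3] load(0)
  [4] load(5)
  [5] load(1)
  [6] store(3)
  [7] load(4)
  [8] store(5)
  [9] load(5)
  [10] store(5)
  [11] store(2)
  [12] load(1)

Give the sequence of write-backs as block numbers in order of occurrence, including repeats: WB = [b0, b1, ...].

WB = [1, 3, 5]

0: W B1 → L1 miss [D]
1: R B1 → L1 hit [D]
2: R B1 → L1 hit [D]
3: R B0 → L0 miss [-]
4: R B5 → L1 miss wb→B1 [-]
5: R B1 → L1 miss [-]
6: W B3 → L1 miss [D]
7: R B4 → L0 miss [-]
8: W B5 → L1 miss wb→B3 [D]
9: R B5 → L1 hit [D]
10: W B5 → L1 hit [D]
11: W B2 → L0 miss [D]
12: R B1 → L1 miss wb→B5 [-]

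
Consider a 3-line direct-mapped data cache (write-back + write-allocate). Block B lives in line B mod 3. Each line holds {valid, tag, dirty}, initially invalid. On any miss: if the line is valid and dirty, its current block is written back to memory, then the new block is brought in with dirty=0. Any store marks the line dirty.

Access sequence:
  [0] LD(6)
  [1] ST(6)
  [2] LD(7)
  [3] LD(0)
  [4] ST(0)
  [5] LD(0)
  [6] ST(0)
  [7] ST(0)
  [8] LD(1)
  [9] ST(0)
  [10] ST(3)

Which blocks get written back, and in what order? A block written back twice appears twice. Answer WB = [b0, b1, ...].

0: R B6 -> L0 miss  d=-]
1: W B6 -> L0 hit  d=D]
2: R B7 -> L1 miss  d=-]
3: R B0 -> L0 miss wb->B6  d=-]
4: W B0 -> L0 hit  d=D]
5: R B0 -> L0 hit  d=D]
6: W B0 -> L0 hit  d=D]
7: W B0 -> L0 hit  d=D]
8: R B1 -> L1 miss  d=-]
9: W B0 -> L0 hit  d=D]
10: W B3 -> L0 miss wb->B0  d=D]

WB = [6, 0]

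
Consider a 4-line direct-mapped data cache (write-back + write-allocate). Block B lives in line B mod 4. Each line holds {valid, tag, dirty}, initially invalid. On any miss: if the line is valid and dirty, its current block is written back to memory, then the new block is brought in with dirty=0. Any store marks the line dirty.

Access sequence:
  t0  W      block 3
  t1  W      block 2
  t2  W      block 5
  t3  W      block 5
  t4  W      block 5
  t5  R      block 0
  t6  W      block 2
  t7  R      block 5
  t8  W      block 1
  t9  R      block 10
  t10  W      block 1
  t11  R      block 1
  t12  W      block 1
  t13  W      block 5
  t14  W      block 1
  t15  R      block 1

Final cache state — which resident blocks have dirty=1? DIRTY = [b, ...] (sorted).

DIRTY = [1, 3]

0: W B3 -> L3 miss  d=D]
1: W B2 -> L2 miss  d=D]
2: W B5 -> L1 miss  d=D]
3: W B5 -> L1 hit  d=D]
4: W B5 -> L1 hit  d=D]
5: R B0 -> L0 miss  d=-]
6: W B2 -> L2 hit  d=D]
7: R B5 -> L1 hit  d=D]
8: W B1 -> L1 miss wb->B5  d=D]
9: R B10 -> L2 miss wb->B2  d=-]
10: W B1 -> L1 hit  d=D]
11: R B1 -> L1 hit  d=D]
12: W B1 -> L1 hit  d=D]
13: W B5 -> L1 miss wb->B1  d=D]
14: W B1 -> L1 miss wb->B5  d=D]
15: R B1 -> L1 hit  d=D]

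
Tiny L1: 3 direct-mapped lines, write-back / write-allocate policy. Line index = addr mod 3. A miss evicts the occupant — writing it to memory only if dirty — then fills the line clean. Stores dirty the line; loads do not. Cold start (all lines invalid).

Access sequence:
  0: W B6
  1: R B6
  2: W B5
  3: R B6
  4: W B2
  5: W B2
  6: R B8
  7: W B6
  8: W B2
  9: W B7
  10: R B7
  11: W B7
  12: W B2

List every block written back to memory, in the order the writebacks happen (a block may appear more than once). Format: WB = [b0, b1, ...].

WB = [5, 2]

  0 | W B6 → L0 miss [D]
  1 | R B6 → L0 hit [D]
  2 | W B5 → L2 miss [D]
  3 | R B6 → L0 hit [D]
  4 | W B2 → L2 miss wb→B5 [D]
  5 | W B2 → L2 hit [D]
  6 | R B8 → L2 miss wb→B2 [-]
  7 | W B6 → L0 hit [D]
  8 | W B2 → L2 miss [D]
  9 | W B7 → L1 miss [D]
  10 | R B7 → L1 hit [D]
  11 | W B7 → L1 hit [D]
  12 | W B2 → L2 hit [D]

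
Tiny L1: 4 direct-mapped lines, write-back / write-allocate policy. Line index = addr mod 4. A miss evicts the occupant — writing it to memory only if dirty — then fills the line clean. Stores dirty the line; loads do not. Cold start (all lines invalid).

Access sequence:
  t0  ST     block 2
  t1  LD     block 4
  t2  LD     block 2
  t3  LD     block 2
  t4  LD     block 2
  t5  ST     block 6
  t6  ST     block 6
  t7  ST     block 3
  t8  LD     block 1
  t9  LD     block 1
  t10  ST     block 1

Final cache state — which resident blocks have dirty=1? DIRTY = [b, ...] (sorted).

DIRTY = [1, 3, 6]

  0 | W B2 → L2 miss [D]
  1 | R B4 → L0 miss [-]
  2 | R B2 → L2 hit [D]
  3 | R B2 → L2 hit [D]
  4 | R B2 → L2 hit [D]
  5 | W B6 → L2 miss wb→B2 [D]
  6 | W B6 → L2 hit [D]
  7 | W B3 → L3 miss [D]
  8 | R B1 → L1 miss [-]
  9 | R B1 → L1 hit [-]
  10 | W B1 → L1 hit [D]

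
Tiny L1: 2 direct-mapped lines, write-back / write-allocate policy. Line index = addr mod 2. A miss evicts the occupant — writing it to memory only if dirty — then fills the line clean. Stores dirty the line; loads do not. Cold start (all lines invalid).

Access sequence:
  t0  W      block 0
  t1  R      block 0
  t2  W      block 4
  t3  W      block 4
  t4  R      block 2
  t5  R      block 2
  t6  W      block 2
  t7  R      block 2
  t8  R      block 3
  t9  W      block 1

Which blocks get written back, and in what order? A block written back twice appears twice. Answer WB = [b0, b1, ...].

WB = [0, 4]

0: W B0 → L0 miss [D]
1: R B0 → L0 hit [D]
2: W B4 → L0 miss wb→B0 [D]
3: W B4 → L0 hit [D]
4: R B2 → L0 miss wb→B4 [-]
5: R B2 → L0 hit [-]
6: W B2 → L0 hit [D]
7: R B2 → L0 hit [D]
8: R B3 → L1 miss [-]
9: W B1 → L1 miss [D]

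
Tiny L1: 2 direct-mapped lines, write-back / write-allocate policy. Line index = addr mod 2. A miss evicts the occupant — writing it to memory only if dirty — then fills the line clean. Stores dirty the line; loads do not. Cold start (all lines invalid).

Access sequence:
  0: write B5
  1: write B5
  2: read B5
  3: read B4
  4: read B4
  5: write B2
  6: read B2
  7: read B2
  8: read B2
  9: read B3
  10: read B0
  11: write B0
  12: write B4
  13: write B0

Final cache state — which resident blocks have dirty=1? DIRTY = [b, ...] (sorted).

0: W B5 -> L1 miss  d=D]
1: W B5 -> L1 hit  d=D]
2: R B5 -> L1 hit  d=D]
3: R B4 -> L0 miss  d=-]
4: R B4 -> L0 hit  d=-]
5: W B2 -> L0 miss  d=D]
6: R B2 -> L0 hit  d=D]
7: R B2 -> L0 hit  d=D]
8: R B2 -> L0 hit  d=D]
9: R B3 -> L1 miss wb->B5  d=-]
10: R B0 -> L0 miss wb->B2  d=-]
11: W B0 -> L0 hit  d=D]
12: W B4 -> L0 miss wb->B0  d=D]
13: W B0 -> L0 miss wb->B4  d=D]

DIRTY = [0]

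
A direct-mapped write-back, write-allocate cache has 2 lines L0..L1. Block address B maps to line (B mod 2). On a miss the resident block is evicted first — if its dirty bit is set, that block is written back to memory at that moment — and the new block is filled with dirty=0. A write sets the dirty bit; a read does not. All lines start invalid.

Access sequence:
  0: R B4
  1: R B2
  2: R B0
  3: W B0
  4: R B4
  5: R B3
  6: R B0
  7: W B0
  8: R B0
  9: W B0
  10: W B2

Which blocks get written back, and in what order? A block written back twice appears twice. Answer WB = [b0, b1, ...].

WB = [0, 0]

0: R B4 -> L0 miss  d=-]
1: R B2 -> L0 miss  d=-]
2: R B0 -> L0 miss  d=-]
3: W B0 -> L0 hit  d=D]
4: R B4 -> L0 miss wb->B0  d=-]
5: R B3 -> L1 miss  d=-]
6: R B0 -> L0 miss  d=-]
7: W B0 -> L0 hit  d=D]
8: R B0 -> L0 hit  d=D]
9: W B0 -> L0 hit  d=D]
10: W B2 -> L0 miss wb->B0  d=D]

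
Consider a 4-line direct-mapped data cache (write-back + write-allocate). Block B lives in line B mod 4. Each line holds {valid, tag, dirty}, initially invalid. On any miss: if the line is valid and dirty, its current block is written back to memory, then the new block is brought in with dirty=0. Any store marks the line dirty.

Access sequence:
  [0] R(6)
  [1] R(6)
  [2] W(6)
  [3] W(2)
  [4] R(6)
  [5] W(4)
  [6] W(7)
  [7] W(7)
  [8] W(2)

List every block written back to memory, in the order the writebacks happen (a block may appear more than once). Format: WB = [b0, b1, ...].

WB = [6, 2]

  0 | R B6 → L2 miss [-]
  1 | R B6 → L2 hit [-]
  2 | W B6 → L2 hit [D]
  3 | W B2 → L2 miss wb→B6 [D]
  4 | R B6 → L2 miss wb→B2 [-]
  5 | W B4 → L0 miss [D]
  6 | W B7 → L3 miss [D]
  7 | W B7 → L3 hit [D]
  8 | W B2 → L2 miss [D]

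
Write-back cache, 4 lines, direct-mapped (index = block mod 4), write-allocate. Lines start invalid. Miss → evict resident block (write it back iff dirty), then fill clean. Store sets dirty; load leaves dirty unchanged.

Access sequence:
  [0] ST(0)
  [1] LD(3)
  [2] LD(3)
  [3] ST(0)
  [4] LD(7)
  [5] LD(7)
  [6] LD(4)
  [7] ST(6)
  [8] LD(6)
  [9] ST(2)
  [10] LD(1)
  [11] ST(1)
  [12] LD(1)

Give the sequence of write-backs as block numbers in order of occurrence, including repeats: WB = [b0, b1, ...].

WB = [0, 6]

0: W B0 -> L0 miss  d=D]
1: R B3 -> L3 miss  d=-]
2: R B3 -> L3 hit  d=-]
3: W B0 -> L0 hit  d=D]
4: R B7 -> L3 miss  d=-]
5: R B7 -> L3 hit  d=-]
6: R B4 -> L0 miss wb->B0  d=-]
7: W B6 -> L2 miss  d=D]
8: R B6 -> L2 hit  d=D]
9: W B2 -> L2 miss wb->B6  d=D]
10: R B1 -> L1 miss  d=-]
11: W B1 -> L1 hit  d=D]
12: R B1 -> L1 hit  d=D]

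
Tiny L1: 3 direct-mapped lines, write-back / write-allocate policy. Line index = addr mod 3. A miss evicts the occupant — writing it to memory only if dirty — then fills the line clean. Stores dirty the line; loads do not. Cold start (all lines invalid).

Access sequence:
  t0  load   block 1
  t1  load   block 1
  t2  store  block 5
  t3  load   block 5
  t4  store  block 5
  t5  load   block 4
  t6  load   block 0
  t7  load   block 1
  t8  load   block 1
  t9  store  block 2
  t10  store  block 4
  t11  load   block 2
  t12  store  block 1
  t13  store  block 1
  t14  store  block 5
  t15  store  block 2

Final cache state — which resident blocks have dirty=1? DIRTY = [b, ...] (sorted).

DIRTY = [1, 2]

0: R B1 -> L1 miss  d=-]
1: R B1 -> L1 hit  d=-]
2: W B5 -> L2 miss  d=D]
3: R B5 -> L2 hit  d=D]
4: W B5 -> L2 hit  d=D]
5: R B4 -> L1 miss  d=-]
6: R B0 -> L0 miss  d=-]
7: R B1 -> L1 miss  d=-]
8: R B1 -> L1 hit  d=-]
9: W B2 -> L2 miss wb->B5  d=D]
10: W B4 -> L1 miss  d=D]
11: R B2 -> L2 hit  d=D]
12: W B1 -> L1 miss wb->B4  d=D]
13: W B1 -> L1 hit  d=D]
14: W B5 -> L2 miss wb->B2  d=D]
15: W B2 -> L2 miss wb->B5  d=D]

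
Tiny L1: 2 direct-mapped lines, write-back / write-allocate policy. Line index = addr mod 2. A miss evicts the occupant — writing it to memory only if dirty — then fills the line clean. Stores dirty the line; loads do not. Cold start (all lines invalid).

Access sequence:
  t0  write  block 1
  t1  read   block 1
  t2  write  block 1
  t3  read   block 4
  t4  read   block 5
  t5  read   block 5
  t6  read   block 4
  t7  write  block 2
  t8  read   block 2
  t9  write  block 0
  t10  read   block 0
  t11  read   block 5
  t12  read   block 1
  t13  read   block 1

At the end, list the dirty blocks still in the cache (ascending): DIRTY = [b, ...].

0: W B1 → L1 miss [D]
1: R B1 → L1 hit [D]
2: W B1 → L1 hit [D]
3: R B4 → L0 miss [-]
4: R B5 → L1 miss wb→B1 [-]
5: R B5 → L1 hit [-]
6: R B4 → L0 hit [-]
7: W B2 → L0 miss [D]
8: R B2 → L0 hit [D]
9: W B0 → L0 miss wb→B2 [D]
10: R B0 → L0 hit [D]
11: R B5 → L1 hit [-]
12: R B1 → L1 miss [-]
13: R B1 → L1 hit [-]

DIRTY = [0]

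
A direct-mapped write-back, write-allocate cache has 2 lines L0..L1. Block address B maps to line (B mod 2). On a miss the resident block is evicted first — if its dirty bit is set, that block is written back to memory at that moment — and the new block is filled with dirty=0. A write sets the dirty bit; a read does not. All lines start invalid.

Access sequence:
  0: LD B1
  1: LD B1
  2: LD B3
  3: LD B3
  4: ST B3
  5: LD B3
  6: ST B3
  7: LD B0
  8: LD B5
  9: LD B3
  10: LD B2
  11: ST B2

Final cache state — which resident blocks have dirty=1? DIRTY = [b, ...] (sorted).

DIRTY = [2]

  0 | R B1 → L1 miss [-]
  1 | R B1 → L1 hit [-]
  2 | R B3 → L1 miss [-]
  3 | R B3 → L1 hit [-]
  4 | W B3 → L1 hit [D]
  5 | R B3 → L1 hit [D]
  6 | W B3 → L1 hit [D]
  7 | R B0 → L0 miss [-]
  8 | R B5 → L1 miss wb→B3 [-]
  9 | R B3 → L1 miss [-]
  10 | R B2 → L0 miss [-]
  11 | W B2 → L0 hit [D]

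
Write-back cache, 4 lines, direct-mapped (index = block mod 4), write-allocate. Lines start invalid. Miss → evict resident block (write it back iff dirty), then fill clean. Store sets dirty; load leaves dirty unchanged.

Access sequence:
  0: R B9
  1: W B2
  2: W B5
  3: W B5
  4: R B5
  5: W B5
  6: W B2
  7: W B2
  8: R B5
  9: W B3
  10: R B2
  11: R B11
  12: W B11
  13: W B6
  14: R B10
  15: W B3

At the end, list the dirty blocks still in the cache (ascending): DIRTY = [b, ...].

DIRTY = [3, 5]

0: R B9 → L1 miss [-]
1: W B2 → L2 miss [D]
2: W B5 → L1 miss [D]
3: W B5 → L1 hit [D]
4: R B5 → L1 hit [D]
5: W B5 → L1 hit [D]
6: W B2 → L2 hit [D]
7: W B2 → L2 hit [D]
8: R B5 → L1 hit [D]
9: W B3 → L3 miss [D]
10: R B2 → L2 hit [D]
11: R B11 → L3 miss wb→B3 [-]
12: W B11 → L3 hit [D]
13: W B6 → L2 miss wb→B2 [D]
14: R B10 → L2 miss wb→B6 [-]
15: W B3 → L3 miss wb→B11 [D]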